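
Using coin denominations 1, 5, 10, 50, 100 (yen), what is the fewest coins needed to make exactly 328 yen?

Greedy: take as many of the largest coin as possible, then repeat with the remainder.
328 − 3×100→28 − 2×10→8 − 1×5→3 − 3×1→0
Total coins = 3 + 2 + 1 + 3 = 9

9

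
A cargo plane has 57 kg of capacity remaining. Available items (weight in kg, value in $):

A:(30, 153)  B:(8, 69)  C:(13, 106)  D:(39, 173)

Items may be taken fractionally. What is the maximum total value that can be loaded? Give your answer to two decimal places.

Ratios (sorted): B 8.62, C 8.15, A 5.10, D 4.44
take B (8 @ 69); take C (13 @ 106); take A (30 @ 153); take 6/39 of D → 26.62. Capacity used 57/57.
Total value = 354.62

354.62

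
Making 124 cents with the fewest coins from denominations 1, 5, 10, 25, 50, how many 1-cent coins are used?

4

Use the largest denomination that fits, subtract, and repeat.
124 − 2×50→24 − 2×10→4 − 4×1→0
Count of 1: 4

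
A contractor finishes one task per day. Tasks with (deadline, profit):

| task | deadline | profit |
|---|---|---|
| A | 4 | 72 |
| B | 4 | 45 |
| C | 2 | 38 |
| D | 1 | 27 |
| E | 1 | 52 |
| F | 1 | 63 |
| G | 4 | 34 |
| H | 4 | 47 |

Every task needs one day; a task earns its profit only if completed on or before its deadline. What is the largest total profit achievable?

227

By profit: A(d4,72), F(d1,63), E(d1,52), H(d4,47), B(d4,45), C(d2,38), G(d4,34), D(d1,27)
A→slot 4; F→slot 1; E skipped; H→slot 3; B→slot 2; C skipped; G skipped; D skipped.
Profit = 63 + 45 + 47 + 72 = 227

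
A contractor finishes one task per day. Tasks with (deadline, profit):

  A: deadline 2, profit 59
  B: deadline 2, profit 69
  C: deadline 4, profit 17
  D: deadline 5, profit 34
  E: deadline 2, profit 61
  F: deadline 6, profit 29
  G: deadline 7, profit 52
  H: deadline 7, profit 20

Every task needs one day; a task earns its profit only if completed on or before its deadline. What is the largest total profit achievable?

Take jobs in profit order; each goes to the latest open slot no later than its deadline.
Profit order: B=69 E=61 A=59 G=52 D=34 F=29 H=20 C=17
Assign: B→slot 2, E→slot 1, A skipped, G→slot 7, D→slot 5, F→slot 6, H→slot 4, C→slot 3.
Slots: [1:E] [2:B] [3:C] [4:H] [5:D] [6:F] [7:G]
Profit = 61 + 69 + 17 + 20 + 34 + 29 + 52 = 282

282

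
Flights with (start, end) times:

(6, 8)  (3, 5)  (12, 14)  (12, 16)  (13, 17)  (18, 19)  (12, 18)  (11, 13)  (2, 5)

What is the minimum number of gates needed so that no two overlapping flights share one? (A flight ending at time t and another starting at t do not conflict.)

4

The answer is the maximum number of intervals overlapping at any instant.
Events (time:±→running): 2:+→1 3:+→2 5:-→1 5:-→0 6:+→1 8:-→0 11:+→1 12:+→2 12:+→3 12:+→4 … peak 4.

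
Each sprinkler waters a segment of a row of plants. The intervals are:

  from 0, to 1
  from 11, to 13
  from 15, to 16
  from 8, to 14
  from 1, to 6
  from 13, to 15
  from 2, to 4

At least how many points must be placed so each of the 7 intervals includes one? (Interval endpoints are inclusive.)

Sort by right endpoint; whenever an interval is uncovered, place a point at its right end.
By right end: [0,1]  [2,4]  [1,6]  [11,13]  [8,14]  [13,15]  [15,16]
[0,1] uncovered → point at 1; [2,4] uncovered → point at 4; [11,13] uncovered → point at 13; [15,16] uncovered → point at 16.
Points: 1, 4, 13, 16 (4 total).

4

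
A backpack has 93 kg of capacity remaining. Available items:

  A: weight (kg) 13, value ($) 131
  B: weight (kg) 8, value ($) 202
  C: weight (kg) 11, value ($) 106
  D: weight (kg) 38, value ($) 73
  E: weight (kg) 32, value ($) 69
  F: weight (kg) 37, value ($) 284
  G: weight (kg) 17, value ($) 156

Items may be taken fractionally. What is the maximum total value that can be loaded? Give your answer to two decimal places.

Greedy by value/weight ratio, highest first.
Order: B (202/8=25.25) > A (131/13=10.08) > C (106/11=9.64) > G (156/17=9.18) > F (284/37=7.68) > E (69/32=2.16) > D (73/38=1.92)
Fill: take B (8 @ 202) → take A (13 @ 131) → take C (11 @ 106) → take G (17 @ 156) → take F (37 @ 284) → take 7/32 of E → 15.09; 93/93 used.
Total value = 894.09

894.09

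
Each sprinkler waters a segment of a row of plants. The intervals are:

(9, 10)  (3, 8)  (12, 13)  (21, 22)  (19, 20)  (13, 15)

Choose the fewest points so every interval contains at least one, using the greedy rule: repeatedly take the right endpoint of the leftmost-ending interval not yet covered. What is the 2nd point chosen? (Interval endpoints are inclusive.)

By right end: [3,8]  [9,10]  [12,13]  [13,15]  [19,20]  [21,22]
[3,8] uncovered → point at 8; [9,10] uncovered → point at 10; [12,13] uncovered → point at 13; [19,20] uncovered → point at 20; [21,22] uncovered → point at 22.
Points: 8, 10, 13, 20, 22 (5 total).

10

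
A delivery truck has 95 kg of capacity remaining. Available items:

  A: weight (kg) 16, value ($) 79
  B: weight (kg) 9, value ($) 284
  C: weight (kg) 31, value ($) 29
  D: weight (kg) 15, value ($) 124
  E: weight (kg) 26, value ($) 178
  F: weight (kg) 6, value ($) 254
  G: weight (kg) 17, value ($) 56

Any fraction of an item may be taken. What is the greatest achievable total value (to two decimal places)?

Ratios (sorted): F 42.33, B 31.56, D 8.27, E 6.85, A 4.94, G 3.29, C 0.94
take F (6 @ 254); take B (9 @ 284); take D (15 @ 124); take E (26 @ 178); take A (16 @ 79); take G (17 @ 56); take 6/31 of C → 5.61. Capacity used 95/95.
Total value = 980.61

980.61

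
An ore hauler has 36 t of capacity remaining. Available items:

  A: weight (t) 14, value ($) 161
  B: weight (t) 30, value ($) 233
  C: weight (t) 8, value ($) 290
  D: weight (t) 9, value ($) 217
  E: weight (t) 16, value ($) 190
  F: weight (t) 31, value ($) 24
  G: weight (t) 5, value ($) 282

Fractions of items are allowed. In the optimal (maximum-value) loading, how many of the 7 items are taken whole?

Ratios (sorted): G 56.40, C 36.25, D 24.11, E 11.88, A 11.50, B 7.77, F 0.77
take G (5 @ 282); take C (8 @ 290); take D (9 @ 217); take 14/16 of E → 166.25. Capacity used 36/36.
3 item(s) taken whole; one partial (take 14/16 of E).

3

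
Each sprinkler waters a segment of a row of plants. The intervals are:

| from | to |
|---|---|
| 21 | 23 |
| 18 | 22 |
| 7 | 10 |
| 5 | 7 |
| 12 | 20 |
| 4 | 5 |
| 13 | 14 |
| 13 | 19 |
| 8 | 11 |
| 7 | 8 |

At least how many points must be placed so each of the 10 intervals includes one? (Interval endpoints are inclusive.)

4

Sorted: [4,5] [5,7] [7,8] [7,10] [8,11] [13,14] [13,19] [12,20] [18,22] [21,23]
{[4,5],[5,7]} hit by 5; {[7,8],[7,10],[8,11]} hit by 8; {[13,14],[13,19],[12,20]} hit by 14; {[18,22],[21,23]} hit by 22.
Points: 5, 8, 14, 22 (4 total).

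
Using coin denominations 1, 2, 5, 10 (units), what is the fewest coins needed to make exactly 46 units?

Use the largest denomination that fits, subtract, and repeat.
46 − 4×10→6 − 1×5→1 − 1×1→0
Total coins = 4 + 1 + 1 = 6

6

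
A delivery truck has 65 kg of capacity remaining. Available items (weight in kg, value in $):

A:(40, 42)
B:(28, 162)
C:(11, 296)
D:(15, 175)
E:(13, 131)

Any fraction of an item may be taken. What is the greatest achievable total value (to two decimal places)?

Greedy by value/weight ratio, highest first.
Order: C (296/11=26.91) > D (175/15=11.67) > E (131/13=10.08) > B (162/28=5.79) > A (42/40=1.05)
Fill: take C (11 @ 296) → take D (15 @ 175) → take E (13 @ 131) → take 26/28 of B → 150.43; 65/65 used.
Total value = 752.43

752.43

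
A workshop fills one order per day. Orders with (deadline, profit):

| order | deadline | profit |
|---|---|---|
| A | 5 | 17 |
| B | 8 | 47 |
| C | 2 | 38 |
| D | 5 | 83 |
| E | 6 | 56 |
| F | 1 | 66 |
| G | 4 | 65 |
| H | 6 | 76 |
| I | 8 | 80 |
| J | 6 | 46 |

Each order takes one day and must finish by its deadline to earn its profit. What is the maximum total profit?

519

Profit order: D=83 I=80 H=76 F=66 G=65 E=56 B=47 J=46 C=38 A=17
Assign: D→slot 5, I→slot 8, H→slot 6, F→slot 1, G→slot 4, E→slot 3, B→slot 7, J→slot 2, C skipped, A skipped.
Slots: [1:F] [2:J] [3:E] [4:G] [5:D] [6:H] [7:B] [8:I]
Profit = 66 + 46 + 56 + 65 + 83 + 76 + 47 + 80 = 519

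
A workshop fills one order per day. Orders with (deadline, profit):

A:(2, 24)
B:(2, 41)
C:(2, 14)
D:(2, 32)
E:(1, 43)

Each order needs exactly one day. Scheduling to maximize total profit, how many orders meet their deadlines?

2

Sort by profit descending; place each in the latest free slot ≤ its deadline.
Profit order: E=43 B=41 D=32 A=24 C=14
Assign: E→slot 1, B→slot 2, D skipped, A skipped, C skipped.
Slots: [1:E] [2:B]
2 of 5 scheduled.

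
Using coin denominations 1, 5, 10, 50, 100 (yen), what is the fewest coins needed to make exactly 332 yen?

332 = 3×100 + 3×10 + 2×1
Total coins = 3 + 3 + 2 = 8

8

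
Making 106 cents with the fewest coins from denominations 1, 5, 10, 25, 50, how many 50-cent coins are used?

Greedy: take as many of the largest coin as possible, then repeat with the remainder.
106 − 2×50→6 − 1×5→1 − 1×1→0
Count of 50: 2

2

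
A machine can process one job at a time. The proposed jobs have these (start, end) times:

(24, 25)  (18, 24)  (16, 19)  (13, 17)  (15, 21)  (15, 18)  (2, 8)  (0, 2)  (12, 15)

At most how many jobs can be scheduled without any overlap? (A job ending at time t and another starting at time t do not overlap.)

6

Sort by end time and greedily take each interval whose start is ≥ the last chosen end.
Sorted by end: (0,2)  (2,8)  (12,15)  (13,17)  (15,18)  (16,19)  (15,21)  (18,24)  (24,25)
take (0,2); take (2,8); take (12,15); skip (13,17); take (15,18); skip (15,21); take (18,24); take (24,25).
Selected 6 jobs.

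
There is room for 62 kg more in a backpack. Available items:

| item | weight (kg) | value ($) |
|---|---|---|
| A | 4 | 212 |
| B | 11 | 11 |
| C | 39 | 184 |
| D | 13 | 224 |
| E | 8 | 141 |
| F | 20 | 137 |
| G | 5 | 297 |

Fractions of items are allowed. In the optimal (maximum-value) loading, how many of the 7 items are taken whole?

Greedy by value/weight ratio, highest first.
Order: G (297/5=59.40) > A (212/4=53.00) > E (141/8=17.62) > D (224/13=17.23) > F (137/20=6.85) > C (184/39=4.72) > B (11/11=1.00)
Fill: take G (5 @ 297) → take A (4 @ 212) → take E (8 @ 141) → take D (13 @ 224) → take F (20 @ 137) → take 12/39 of C → 56.62; 62/62 used.
5 item(s) taken whole; one partial (take 12/39 of C).

5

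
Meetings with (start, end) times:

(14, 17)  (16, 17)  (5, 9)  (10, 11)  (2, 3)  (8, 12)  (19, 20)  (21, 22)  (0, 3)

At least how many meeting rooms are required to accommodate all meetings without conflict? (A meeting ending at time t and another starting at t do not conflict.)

Events (time:±→running): 0:+→1 2:+→2 … peak 2.

2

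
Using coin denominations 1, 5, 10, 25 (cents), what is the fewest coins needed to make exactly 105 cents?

105 = 4×25 + 1×5
Total coins = 4 + 1 = 5

5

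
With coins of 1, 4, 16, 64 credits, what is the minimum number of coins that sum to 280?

7

Greedy: take as many of the largest coin as possible, then repeat with the remainder.
280 = 4×64 + 1×16 + 2×4
Total coins = 4 + 1 + 2 = 7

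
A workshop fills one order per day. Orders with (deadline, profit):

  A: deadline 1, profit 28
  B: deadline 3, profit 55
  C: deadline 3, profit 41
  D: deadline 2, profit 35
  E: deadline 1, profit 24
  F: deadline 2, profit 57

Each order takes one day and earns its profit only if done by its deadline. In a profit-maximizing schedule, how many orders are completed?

3

Sort by profit descending; place each in the latest free slot ≤ its deadline.
By profit: F(d2,57), B(d3,55), C(d3,41), D(d2,35), A(d1,28), E(d1,24)
F→slot 2; B→slot 3; C→slot 1; D skipped; A skipped; E skipped.
3 of 6 scheduled.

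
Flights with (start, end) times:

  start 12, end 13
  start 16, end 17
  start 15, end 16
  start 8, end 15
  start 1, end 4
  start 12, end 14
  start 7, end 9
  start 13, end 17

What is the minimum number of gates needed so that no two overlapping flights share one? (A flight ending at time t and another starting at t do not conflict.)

3

The answer is the maximum number of intervals overlapping at any instant.
Events (time:±→running): 1:+→1 4:-→0 7:+→1 8:+→2 9:-→1 12:+→2 12:+→3 … peak 3.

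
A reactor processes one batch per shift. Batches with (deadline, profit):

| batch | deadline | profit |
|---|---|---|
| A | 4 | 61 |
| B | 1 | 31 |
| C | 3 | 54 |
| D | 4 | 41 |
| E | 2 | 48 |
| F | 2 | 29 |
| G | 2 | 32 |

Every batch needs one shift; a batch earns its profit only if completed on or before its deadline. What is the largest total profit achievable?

204

Sort by profit descending; place each in the latest free slot ≤ its deadline.
Profit order: A=61 C=54 E=48 D=41 G=32 B=31 F=29
Assign: A→slot 4, C→slot 3, E→slot 2, D→slot 1, G skipped, B skipped, F skipped.
Slots: [1:D] [2:E] [3:C] [4:A]
Profit = 41 + 48 + 54 + 61 = 204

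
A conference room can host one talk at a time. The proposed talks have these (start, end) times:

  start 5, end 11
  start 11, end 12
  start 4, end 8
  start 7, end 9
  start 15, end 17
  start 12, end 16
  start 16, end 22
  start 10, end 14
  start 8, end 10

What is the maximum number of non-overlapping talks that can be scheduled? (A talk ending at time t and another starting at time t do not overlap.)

Greedy by earliest finish: after sorting by end time, pick each interval compatible with the last pick.
Sorted by end: (4,8)  (7,9)  (8,10)  (5,11)  (11,12)  (10,14)  (12,16)  (15,17)  (16,22)
take (4,8); take (8,10); take (11,12); take (12,16); skip (15,17); take (16,22).
Selected 5 talks.

5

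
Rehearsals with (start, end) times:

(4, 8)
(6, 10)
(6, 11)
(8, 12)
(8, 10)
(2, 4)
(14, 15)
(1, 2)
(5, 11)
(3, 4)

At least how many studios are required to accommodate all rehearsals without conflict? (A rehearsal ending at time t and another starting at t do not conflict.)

5

Events (time:±→running): 1:+→1 2:-→0 2:+→1 3:+→2 4:-→1 4:-→0 4:+→1 5:+→2 6:+→3 6:+→4 8:-→3 8:+→4 8:+→5 … peak 5.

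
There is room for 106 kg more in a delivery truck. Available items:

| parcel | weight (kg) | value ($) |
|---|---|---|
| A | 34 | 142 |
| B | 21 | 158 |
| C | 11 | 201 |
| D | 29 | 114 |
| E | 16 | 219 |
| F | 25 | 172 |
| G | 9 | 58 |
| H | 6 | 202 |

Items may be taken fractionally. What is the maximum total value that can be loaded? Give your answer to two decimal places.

Greedy by value/weight ratio, highest first.
Ratios (sorted): H 33.67, C 18.27, E 13.69, B 7.52, F 6.88, G 6.44, A 4.18, D 3.93
take H (6 @ 202); take C (11 @ 201); take E (16 @ 219); take B (21 @ 158); take F (25 @ 172); take G (9 @ 58); take 18/34 of A → 75.18. Capacity used 106/106.
Total value = 1085.18

1085.18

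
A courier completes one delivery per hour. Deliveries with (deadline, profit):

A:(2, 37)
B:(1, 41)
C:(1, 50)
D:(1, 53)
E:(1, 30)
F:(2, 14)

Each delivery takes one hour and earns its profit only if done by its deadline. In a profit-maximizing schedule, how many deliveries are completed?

2

Sort by profit descending; place each in the latest free slot ≤ its deadline.
Profit order: D=53 C=50 B=41 A=37 E=30 F=14
Assign: D→slot 1, C skipped, B skipped, A→slot 2, E skipped, F skipped.
Slots: [1:D] [2:A]
2 of 6 scheduled.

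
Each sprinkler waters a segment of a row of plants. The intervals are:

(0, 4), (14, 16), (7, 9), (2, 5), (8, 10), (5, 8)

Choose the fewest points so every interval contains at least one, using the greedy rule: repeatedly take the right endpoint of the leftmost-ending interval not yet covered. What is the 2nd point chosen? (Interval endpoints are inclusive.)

Process intervals by earliest right end; each time one isn't hit yet, stab at its right endpoint.
Sorted: [0,4] [2,5] [5,8] [7,9] [8,10] [14,16]
{[0,4],[2,5]} hit by 4; {[5,8],[7,9],[8,10]} hit by 8; {[14,16]} hit by 16.
Points: 4, 8, 16 (3 total).

8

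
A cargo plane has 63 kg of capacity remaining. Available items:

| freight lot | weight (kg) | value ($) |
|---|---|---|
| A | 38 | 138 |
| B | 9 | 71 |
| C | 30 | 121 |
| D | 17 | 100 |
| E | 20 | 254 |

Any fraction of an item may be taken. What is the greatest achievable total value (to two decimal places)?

493.57

Sort by value per unit weight and fill in that order.
Ratios (sorted): E 12.70, B 7.89, D 5.88, C 4.03, A 3.63
take E (20 @ 254); take B (9 @ 71); take D (17 @ 100); take 17/30 of C → 68.57. Capacity used 63/63.
Total value = 493.57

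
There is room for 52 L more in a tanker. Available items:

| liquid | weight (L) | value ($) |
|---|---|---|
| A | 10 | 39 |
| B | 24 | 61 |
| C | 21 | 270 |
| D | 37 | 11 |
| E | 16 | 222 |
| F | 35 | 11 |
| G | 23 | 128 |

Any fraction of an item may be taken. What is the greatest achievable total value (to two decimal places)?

Sort by value per unit weight and fill in that order.
Order: E (222/16=13.88) > C (270/21=12.86) > G (128/23=5.57) > A (39/10=3.90) > B (61/24=2.54) > F (11/35=0.31) > D (11/37=0.30)
Fill: take E (16 @ 222) → take C (21 @ 270) → take 15/23 of G → 83.48; 52/52 used.
Total value = 575.48

575.48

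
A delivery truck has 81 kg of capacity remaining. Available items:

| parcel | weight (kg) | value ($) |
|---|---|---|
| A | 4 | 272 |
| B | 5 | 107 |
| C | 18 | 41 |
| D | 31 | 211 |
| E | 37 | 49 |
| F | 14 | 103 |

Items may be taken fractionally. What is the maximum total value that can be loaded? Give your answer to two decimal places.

Greedy by value/weight ratio, highest first.
Order: A (272/4=68.00) > B (107/5=21.40) > F (103/14=7.36) > D (211/31=6.81) > C (41/18=2.28) > E (49/37=1.32)
Fill: take A (4 @ 272) → take B (5 @ 107) → take F (14 @ 103) → take D (31 @ 211) → take C (18 @ 41) → take 9/37 of E → 11.92; 81/81 used.
Total value = 745.92

745.92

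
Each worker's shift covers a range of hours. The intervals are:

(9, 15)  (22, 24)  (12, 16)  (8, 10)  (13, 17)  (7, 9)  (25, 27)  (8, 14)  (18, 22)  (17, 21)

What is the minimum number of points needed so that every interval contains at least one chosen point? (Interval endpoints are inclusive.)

Sorted: [7,9] [8,10] [8,14] [9,15] [12,16] [13,17] [17,21] [18,22] [22,24] [25,27]
{[7,9],[8,10],[8,14],[9,15]} hit by 9; {[12,16],[13,17]} hit by 16; {[17,21],[18,22]} hit by 21; {[22,24]} hit by 24; {[25,27]} hit by 27.
Points: 9, 16, 21, 24, 27 (5 total).

5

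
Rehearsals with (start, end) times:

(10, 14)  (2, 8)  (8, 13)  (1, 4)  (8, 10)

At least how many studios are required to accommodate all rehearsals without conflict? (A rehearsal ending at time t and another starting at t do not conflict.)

2

Count concurrent intervals with a sweep; the peak is the room count.
starts: [1, 2, 8, 8, 10]
ends:   [4, 8, 10, 13, 14]
s1→1 s2→2  — peak 2.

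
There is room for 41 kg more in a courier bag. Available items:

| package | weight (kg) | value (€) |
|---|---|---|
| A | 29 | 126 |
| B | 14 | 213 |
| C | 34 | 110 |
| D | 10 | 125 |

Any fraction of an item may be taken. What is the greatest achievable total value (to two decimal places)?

411.86

Greedy by value/weight ratio, highest first.
Ratios (sorted): B 15.21, D 12.50, A 4.34, C 3.24
take B (14 @ 213); take D (10 @ 125); take 17/29 of A → 73.86. Capacity used 41/41.
Total value = 411.86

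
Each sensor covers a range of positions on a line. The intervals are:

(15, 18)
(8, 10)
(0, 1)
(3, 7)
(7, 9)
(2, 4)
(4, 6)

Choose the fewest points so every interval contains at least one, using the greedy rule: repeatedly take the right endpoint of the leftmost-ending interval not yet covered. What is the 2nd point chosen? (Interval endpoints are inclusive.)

Sorted: [0,1] [2,4] [4,6] [3,7] [7,9] [8,10] [15,18]
{[0,1]} hit by 1; {[2,4],[4,6],[3,7]} hit by 4; {[7,9],[8,10]} hit by 9; {[15,18]} hit by 18.
Points: 1, 4, 9, 18 (4 total).

4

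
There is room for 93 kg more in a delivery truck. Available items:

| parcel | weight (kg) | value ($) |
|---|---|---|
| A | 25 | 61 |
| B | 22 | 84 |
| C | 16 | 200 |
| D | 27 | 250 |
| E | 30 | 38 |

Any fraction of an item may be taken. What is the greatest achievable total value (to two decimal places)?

Sort by value per unit weight and fill in that order.
Ratios (sorted): C 12.50, D 9.26, B 3.82, A 2.44, E 1.27
take C (16 @ 200); take D (27 @ 250); take B (22 @ 84); take A (25 @ 61); take 3/30 of E → 3.80. Capacity used 93/93.
Total value = 598.80

598.80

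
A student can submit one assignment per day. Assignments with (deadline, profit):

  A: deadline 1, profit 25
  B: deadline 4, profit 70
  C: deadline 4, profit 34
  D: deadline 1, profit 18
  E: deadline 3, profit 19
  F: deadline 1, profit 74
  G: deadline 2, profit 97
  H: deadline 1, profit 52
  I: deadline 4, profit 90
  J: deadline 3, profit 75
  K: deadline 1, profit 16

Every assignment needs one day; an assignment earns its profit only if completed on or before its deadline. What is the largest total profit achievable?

By profit: G(d2,97), I(d4,90), J(d3,75), F(d1,74), B(d4,70), H(d1,52), C(d4,34), A(d1,25), E(d3,19), D(d1,18), K(d1,16)
G→slot 2; I→slot 4; J→slot 3; F→slot 1; B skipped; H skipped; C skipped; A skipped; E skipped; D skipped; K skipped.
Profit = 74 + 97 + 75 + 90 = 336

336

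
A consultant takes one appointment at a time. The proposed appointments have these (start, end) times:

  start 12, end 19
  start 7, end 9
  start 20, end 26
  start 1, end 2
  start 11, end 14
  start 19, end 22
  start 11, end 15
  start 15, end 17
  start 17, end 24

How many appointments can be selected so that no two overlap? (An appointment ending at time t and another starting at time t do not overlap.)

5

By end time: (1,2), (7,9), (11,14), (11,15), (15,17), (12,19), (19,22), (17,24), (20,26).
Pick (1,2); next start ≥ 2 → (7,9); next start ≥ 9 → (11,14); next start ≥ 14 → (15,17); next start ≥ 17 → (19,22).
Selected 5 appointments.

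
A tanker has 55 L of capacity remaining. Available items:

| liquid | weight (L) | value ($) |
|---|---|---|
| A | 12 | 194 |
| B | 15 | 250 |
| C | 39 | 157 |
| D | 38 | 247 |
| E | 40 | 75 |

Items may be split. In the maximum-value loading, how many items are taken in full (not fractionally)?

Greedy by value/weight ratio, highest first.
Ratios (sorted): B 16.67, A 16.17, D 6.50, C 4.03, E 1.88
take B (15 @ 250); take A (12 @ 194); take 28/38 of D → 182.00. Capacity used 55/55.
2 item(s) taken whole; one partial (take 28/38 of D).

2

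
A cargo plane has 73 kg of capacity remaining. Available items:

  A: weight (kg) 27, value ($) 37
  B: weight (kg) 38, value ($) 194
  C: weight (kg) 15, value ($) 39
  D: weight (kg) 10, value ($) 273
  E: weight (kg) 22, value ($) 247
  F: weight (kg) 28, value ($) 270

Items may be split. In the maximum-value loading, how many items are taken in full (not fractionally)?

Ratios (sorted): D 27.30, E 11.23, F 9.64, B 5.11, C 2.60, A 1.37
take D (10 @ 273); take E (22 @ 247); take F (28 @ 270); take 13/38 of B → 66.37. Capacity used 73/73.
3 item(s) taken whole; one partial (take 13/38 of B).

3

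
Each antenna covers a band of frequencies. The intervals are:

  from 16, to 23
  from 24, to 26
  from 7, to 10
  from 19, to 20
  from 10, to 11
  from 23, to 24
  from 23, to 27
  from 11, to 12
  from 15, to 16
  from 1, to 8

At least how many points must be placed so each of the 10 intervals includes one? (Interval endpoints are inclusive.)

5

Sorted: [1,8] [7,10] [10,11] [11,12] [15,16] [19,20] [16,23] [23,24] [24,26] [23,27]
{[1,8],[7,10]} hit by 8; {[10,11],[11,12]} hit by 11; {[15,16]} hit by 16; {[19,20],[16,23]} hit by 20; {[23,24],[24,26],[23,27]} hit by 24.
Points: 8, 11, 16, 20, 24 (5 total).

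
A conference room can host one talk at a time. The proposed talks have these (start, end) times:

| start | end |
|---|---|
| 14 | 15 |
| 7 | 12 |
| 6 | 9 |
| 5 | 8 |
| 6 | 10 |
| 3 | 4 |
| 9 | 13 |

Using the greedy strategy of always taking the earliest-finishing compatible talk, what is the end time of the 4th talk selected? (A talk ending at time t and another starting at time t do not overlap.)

15

Sorted by end: (3,4)  (5,8)  (6,9)  (6,10)  (7,12)  (9,13)  (14,15)
take (3,4); take (5,8); skip (6,9); skip (7,12); take (9,13); take (14,15).
Selected: (3,4) (5,8) (9,13) (14,15)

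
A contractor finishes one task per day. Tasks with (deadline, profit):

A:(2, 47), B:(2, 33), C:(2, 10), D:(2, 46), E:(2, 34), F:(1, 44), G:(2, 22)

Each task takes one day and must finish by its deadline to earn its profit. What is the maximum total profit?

Take jobs in profit order; each goes to the latest open slot no later than its deadline.
Profit order: A=47 D=46 F=44 E=34 B=33 G=22 C=10
Assign: A→slot 2, D→slot 1, F skipped, E skipped, B skipped, G skipped, C skipped.
Slots: [1:D] [2:A]
Profit = 46 + 47 = 93

93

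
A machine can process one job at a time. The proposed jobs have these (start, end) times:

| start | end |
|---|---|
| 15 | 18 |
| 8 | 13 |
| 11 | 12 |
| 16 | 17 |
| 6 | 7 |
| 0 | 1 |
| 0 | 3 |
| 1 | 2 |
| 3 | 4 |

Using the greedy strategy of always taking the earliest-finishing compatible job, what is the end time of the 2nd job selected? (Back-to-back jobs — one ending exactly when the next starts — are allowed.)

Greedy by earliest finish: after sorting by end time, pick each interval compatible with the last pick.
By end time: (0,1), (1,2), (0,3), (3,4), (6,7), (11,12), (8,13), (16,17), (15,18).
Pick (0,1); next start ≥ 1 → (1,2); next start ≥ 2 → (3,4); next start ≥ 4 → (6,7); next start ≥ 7 → (11,12); next start ≥ 12 → (16,17).
Selected: (0,1) (1,2) (3,4) (6,7) (11,12) (16,17)

2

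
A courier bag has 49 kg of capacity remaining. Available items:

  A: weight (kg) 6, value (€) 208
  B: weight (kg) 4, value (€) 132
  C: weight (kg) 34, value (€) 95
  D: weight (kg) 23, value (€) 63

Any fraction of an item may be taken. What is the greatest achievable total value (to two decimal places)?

Sort by value per unit weight and fill in that order.
Ratios (sorted): A 34.67, B 33.00, C 2.79, D 2.74
take A (6 @ 208); take B (4 @ 132); take C (34 @ 95); take 5/23 of D → 13.70. Capacity used 49/49.
Total value = 448.70

448.70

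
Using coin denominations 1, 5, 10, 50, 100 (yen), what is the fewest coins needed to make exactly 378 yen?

10

Use the largest denomination that fits, subtract, and repeat.
378 − 3×100→78 − 1×50→28 − 2×10→8 − 1×5→3 − 3×1→0
Total coins = 3 + 1 + 2 + 1 + 3 = 10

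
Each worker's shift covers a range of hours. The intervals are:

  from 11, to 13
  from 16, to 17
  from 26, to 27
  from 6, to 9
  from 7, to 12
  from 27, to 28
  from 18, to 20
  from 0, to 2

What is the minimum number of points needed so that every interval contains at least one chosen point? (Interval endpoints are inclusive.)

6

Sort by right endpoint; whenever an interval is uncovered, place a point at its right end.
Sorted: [0,2] [6,9] [7,12] [11,13] [16,17] [18,20] [26,27] [27,28]
{[0,2]} hit by 2; {[6,9],[7,12]} hit by 9; {[11,13]} hit by 13; {[16,17]} hit by 17; {[18,20]} hit by 20; {[26,27],[27,28]} hit by 27.
Points: 2, 9, 13, 17, 20, 27 (6 total).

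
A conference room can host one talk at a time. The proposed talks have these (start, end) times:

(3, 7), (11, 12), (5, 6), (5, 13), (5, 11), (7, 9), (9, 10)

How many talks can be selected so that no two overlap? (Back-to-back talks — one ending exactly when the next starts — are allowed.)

4

Order by finish time; keep every interval that doesn't clash with the previous kept one.
Sorted by end: (5,6)  (3,7)  (7,9)  (9,10)  (5,11)  (11,12)  (5,13)
take (5,6); skip (3,7); take (7,9); take (9,10); take (11,12).
Selected 4 talks.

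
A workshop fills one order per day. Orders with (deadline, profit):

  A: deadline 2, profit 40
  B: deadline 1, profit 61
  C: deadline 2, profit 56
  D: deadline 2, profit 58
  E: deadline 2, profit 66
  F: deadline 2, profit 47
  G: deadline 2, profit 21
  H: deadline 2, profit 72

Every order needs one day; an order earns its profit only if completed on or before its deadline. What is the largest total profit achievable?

138

Take jobs in profit order; each goes to the latest open slot no later than its deadline.
Profit order: H=72 E=66 B=61 D=58 C=56 F=47 A=40 G=21
Assign: H→slot 2, E→slot 1, B skipped, D skipped, C skipped, F skipped, A skipped, G skipped.
Slots: [1:E] [2:H]
Profit = 66 + 72 = 138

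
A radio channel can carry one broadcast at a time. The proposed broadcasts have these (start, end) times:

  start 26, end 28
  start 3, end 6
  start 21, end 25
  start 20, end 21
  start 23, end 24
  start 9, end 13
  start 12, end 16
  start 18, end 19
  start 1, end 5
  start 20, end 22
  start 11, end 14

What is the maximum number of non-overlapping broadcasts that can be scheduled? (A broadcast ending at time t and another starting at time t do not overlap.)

By end time: (1,5), (3,6), (9,13), (11,14), (12,16), (18,19), (20,21), (20,22), (23,24), (21,25), (26,28).
Pick (1,5); next start ≥ 5 → (9,13); next start ≥ 13 → (18,19); next start ≥ 19 → (20,21); next start ≥ 21 → (23,24); next start ≥ 24 → (26,28).
Selected 6 broadcasts.

6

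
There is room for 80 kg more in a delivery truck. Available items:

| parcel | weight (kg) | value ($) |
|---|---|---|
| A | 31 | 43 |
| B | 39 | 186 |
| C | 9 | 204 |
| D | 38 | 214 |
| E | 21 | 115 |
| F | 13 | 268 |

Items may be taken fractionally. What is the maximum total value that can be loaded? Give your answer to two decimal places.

Ratios (sorted): C 22.67, F 20.62, D 5.63, E 5.48, B 4.77, A 1.39
take C (9 @ 204); take F (13 @ 268); take D (38 @ 214); take 20/21 of E → 109.52. Capacity used 80/80.
Total value = 795.52

795.52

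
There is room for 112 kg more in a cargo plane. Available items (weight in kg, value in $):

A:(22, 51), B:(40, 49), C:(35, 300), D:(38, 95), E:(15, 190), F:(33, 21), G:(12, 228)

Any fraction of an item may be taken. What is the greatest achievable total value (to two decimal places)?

840.82

Greedy by value/weight ratio, highest first.
Ratios (sorted): G 19.00, E 12.67, C 8.57, D 2.50, A 2.32, B 1.23, F 0.64
take G (12 @ 228); take E (15 @ 190); take C (35 @ 300); take D (38 @ 95); take 12/22 of A → 27.82. Capacity used 112/112.
Total value = 840.82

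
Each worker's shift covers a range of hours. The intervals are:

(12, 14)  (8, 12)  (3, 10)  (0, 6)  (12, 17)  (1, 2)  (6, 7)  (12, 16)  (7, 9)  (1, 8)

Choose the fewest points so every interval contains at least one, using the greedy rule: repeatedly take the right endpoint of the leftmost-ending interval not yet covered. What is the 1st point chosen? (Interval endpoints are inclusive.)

By right end: [1,2]  [0,6]  [6,7]  [1,8]  [7,9]  [3,10]  [8,12]  [12,14]  [12,16]  [12,17]
[1,2] uncovered → point at 2; [6,7] uncovered → point at 7; [8,12] uncovered → point at 12.
Points: 2, 7, 12 (3 total).

2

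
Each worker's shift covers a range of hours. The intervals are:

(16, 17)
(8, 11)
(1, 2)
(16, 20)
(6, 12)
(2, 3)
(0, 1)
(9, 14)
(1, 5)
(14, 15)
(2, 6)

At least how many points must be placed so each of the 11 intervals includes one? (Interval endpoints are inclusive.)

5

By right end: [0,1]  [1,2]  [2,3]  [1,5]  [2,6]  [8,11]  [6,12]  [9,14]  [14,15]  [16,17]  [16,20]
[0,1] uncovered → point at 1; [2,3] uncovered → point at 3; [8,11] uncovered → point at 11; [14,15] uncovered → point at 15; [16,17] uncovered → point at 17.
Points: 1, 3, 11, 15, 17 (5 total).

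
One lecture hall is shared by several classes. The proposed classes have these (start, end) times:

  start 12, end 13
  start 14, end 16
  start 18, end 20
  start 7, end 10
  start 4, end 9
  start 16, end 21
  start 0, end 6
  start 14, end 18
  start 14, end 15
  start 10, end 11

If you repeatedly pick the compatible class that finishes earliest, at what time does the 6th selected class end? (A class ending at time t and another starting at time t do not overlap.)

Order by finish time; keep every interval that doesn't clash with the previous kept one.
Sorted by end: (0,6)  (4,9)  (7,10)  (10,11)  (12,13)  (14,15)  (14,16)  (14,18)  (18,20)  (16,21)
take (0,6); skip (4,9); take (7,10); take (10,11); take (12,13); take (14,15); skip (14,18); take (18,20).
Selected: (0,6) (7,10) (10,11) (12,13) (14,15) (18,20)

20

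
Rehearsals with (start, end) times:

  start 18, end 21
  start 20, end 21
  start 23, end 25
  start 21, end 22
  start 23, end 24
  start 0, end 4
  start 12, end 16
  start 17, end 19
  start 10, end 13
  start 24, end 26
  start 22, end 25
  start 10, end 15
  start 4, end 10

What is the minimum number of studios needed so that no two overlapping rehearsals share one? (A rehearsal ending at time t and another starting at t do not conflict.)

Count concurrent intervals with a sweep; the peak is the room count.
Events (time:±→running): 0:+→1 4:-→0 4:+→1 10:-→0 10:+→1 10:+→2 12:+→3 … peak 3.

3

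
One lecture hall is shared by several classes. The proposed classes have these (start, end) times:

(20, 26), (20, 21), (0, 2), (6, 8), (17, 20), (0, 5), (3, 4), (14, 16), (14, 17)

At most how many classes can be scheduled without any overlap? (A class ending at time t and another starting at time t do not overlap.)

Sort by end time and greedily take each interval whose start is ≥ the last chosen end.
By end time: (0,2), (3,4), (0,5), (6,8), (14,16), (14,17), (17,20), (20,21), (20,26).
Pick (0,2); next start ≥ 2 → (3,4); next start ≥ 4 → (6,8); next start ≥ 8 → (14,16); next start ≥ 16 → (17,20); next start ≥ 20 → (20,21).
Selected 6 classes.

6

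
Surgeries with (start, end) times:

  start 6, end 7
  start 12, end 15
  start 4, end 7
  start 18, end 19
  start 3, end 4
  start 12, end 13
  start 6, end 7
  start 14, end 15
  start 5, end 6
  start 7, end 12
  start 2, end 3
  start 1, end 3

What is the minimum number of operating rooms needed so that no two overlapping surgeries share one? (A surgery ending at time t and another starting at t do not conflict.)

3

The answer is the maximum number of intervals overlapping at any instant.
starts: [1, 2, 3, 4, 5, 6, 6, 7, 12, 12, 14, 18]
ends:   [3, 3, 4, 6, 7, 7, 7, 12, 13, 15, 15, 19]
s1→1 s2→2 e3→1 e3→0 s3→1 e4→0 s4→1 s5→2 e6→1 s6→2 s6→3  — peak 3.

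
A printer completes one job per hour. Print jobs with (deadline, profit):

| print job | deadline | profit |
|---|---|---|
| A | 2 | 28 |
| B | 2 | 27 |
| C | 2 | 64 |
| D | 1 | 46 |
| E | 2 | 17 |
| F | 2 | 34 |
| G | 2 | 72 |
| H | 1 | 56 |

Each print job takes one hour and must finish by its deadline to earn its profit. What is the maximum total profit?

136

Sort by profit descending; place each in the latest free slot ≤ its deadline.
Profit order: G=72 C=64 H=56 D=46 F=34 A=28 B=27 E=17
Assign: G→slot 2, C→slot 1, H skipped, D skipped, F skipped, A skipped, B skipped, E skipped.
Slots: [1:C] [2:G]
Profit = 64 + 72 = 136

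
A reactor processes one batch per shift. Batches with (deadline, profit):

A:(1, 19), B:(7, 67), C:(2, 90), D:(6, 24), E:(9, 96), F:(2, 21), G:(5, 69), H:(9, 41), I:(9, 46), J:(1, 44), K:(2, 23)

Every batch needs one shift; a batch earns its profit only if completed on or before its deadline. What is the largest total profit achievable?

Profit order: E=96 C=90 G=69 B=67 I=46 J=44 H=41 D=24 K=23 F=21 A=19
Assign: E→slot 9, C→slot 2, G→slot 5, B→slot 7, I→slot 8, J→slot 1, H→slot 6, D→slot 4, K skipped, F skipped, A skipped.
Slots: [1:J] [2:C] [4:D] [5:G] [6:H] [7:B] [8:I] [9:E]
Profit = 44 + 90 + 24 + 69 + 41 + 67 + 46 + 96 = 477

477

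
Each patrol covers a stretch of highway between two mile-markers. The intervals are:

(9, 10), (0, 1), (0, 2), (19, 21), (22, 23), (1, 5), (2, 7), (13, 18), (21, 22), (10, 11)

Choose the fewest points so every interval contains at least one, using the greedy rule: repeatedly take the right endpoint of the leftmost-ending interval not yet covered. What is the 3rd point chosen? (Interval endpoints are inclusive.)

10

Sort by right endpoint; whenever an interval is uncovered, place a point at its right end.
Sorted: [0,1] [0,2] [1,5] [2,7] [9,10] [10,11] [13,18] [19,21] [21,22] [22,23]
{[0,1],[0,2],[1,5]} hit by 1; {[2,7]} hit by 7; {[9,10],[10,11]} hit by 10; {[13,18]} hit by 18; {[19,21],[21,22]} hit by 21; {[22,23]} hit by 23.
Points: 1, 7, 10, 18, 21, 23 (6 total).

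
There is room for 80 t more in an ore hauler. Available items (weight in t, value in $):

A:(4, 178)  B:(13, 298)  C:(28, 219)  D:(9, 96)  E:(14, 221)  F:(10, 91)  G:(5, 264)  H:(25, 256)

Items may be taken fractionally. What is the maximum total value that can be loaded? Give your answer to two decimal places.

Ratios (sorted): G 52.80, A 44.50, B 22.92, E 15.79, D 10.67, H 10.24, F 9.10, C 7.82
take G (5 @ 264); take A (4 @ 178); take B (13 @ 298); take E (14 @ 221); take D (9 @ 96); take H (25 @ 256); take F (10 @ 91). Capacity used 80/80.
Total value = 1404.00

1404.00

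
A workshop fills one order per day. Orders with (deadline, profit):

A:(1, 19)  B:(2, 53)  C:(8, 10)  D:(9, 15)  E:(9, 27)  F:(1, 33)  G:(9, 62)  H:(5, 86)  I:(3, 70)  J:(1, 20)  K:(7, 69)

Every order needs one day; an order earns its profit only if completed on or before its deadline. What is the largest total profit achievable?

By profit: H(d5,86), I(d3,70), K(d7,69), G(d9,62), B(d2,53), F(d1,33), E(d9,27), J(d1,20), A(d1,19), D(d9,15), C(d8,10)
H→slot 5; I→slot 3; K→slot 7; G→slot 9; B→slot 2; F→slot 1; E→slot 8; J skipped; A skipped; D→slot 6; C→slot 4.
Profit = 33 + 53 + 70 + 10 + 86 + 15 + 69 + 27 + 62 = 425

425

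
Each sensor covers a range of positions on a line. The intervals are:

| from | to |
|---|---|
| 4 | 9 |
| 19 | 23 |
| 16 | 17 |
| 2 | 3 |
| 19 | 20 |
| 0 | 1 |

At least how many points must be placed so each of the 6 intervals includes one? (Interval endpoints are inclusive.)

Process intervals by earliest right end; each time one isn't hit yet, stab at its right endpoint.
Sorted: [0,1] [2,3] [4,9] [16,17] [19,20] [19,23]
{[0,1]} hit by 1; {[2,3]} hit by 3; {[4,9]} hit by 9; {[16,17]} hit by 17; {[19,20],[19,23]} hit by 20.
Points: 1, 3, 9, 17, 20 (5 total).

5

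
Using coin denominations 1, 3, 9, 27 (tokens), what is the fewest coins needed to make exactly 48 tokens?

4

Greedy: take as many of the largest coin as possible, then repeat with the remainder.
48 = 1×27 + 2×9 + 1×3
Total coins = 1 + 2 + 1 = 4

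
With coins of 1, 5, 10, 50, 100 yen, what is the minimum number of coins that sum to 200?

200 = 2×100
Total coins = 2 = 2

2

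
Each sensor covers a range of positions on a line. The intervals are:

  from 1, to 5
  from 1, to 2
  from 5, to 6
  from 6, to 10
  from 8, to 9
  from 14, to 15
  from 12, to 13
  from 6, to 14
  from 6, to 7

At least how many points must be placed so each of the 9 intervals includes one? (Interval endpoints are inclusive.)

5

Sort by right endpoint; whenever an interval is uncovered, place a point at its right end.
By right end: [1,2]  [1,5]  [5,6]  [6,7]  [8,9]  [6,10]  [12,13]  [6,14]  [14,15]
[1,2] uncovered → point at 2; [5,6] uncovered → point at 6; [8,9] uncovered → point at 9; [12,13] uncovered → point at 13; [14,15] uncovered → point at 15.
Points: 2, 6, 9, 13, 15 (5 total).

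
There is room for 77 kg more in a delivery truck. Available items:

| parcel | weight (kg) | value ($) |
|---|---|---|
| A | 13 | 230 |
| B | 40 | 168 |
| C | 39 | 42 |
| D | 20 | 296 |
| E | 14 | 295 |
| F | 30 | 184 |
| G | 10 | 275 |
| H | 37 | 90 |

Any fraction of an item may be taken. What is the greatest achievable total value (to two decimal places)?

1218.67

Ratios (sorted): G 27.50, E 21.07, A 17.69, D 14.80, F 6.13, B 4.20, H 2.43, C 1.08
take G (10 @ 275); take E (14 @ 295); take A (13 @ 230); take D (20 @ 296); take 20/30 of F → 122.67. Capacity used 77/77.
Total value = 1218.67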